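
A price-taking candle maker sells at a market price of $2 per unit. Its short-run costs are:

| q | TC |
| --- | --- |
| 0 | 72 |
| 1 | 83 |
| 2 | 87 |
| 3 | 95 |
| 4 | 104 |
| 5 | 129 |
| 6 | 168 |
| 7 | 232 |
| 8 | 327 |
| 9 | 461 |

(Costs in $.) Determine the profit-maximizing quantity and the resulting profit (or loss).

q = 0 (shut down); profit = -$72

Compute π = P·q − TC at each output: q=0: -72; q=1: -81; q=2: -83; q=3: -89; q=4: -96; q=5: -119; q=6: -156; q=7: -218; q=8: -311; q=9: -443.
Profit is highest at q = 0. Equivalently, the lowest AVC in the table is 15/2 ≈ $7.50 at q = 2, and P = $2 falls below it — price never covers variable cost, so the firm shuts down and loses only its fixed cost.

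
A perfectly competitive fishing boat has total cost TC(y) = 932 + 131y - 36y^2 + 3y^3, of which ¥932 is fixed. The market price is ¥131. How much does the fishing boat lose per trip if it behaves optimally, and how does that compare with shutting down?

AVC = 131 - 36y + 3y^2 has its minimum ¥23 at y = 6; price ¥131 clears that bar, so the firm operates.
With MC = 131 - 72y + 9y^2, P = MC on the upward-sloping part at y* = 8.
TR = 131·8 = 1048. TC = 932 + 280 = 1212. Profit = 1048 − 1212 = -¥164.
Shutting down would mean losing the fixed cost of ¥932, so operating at a loss of ¥164 is better by ¥768.

Profit = -¥164 at y = 8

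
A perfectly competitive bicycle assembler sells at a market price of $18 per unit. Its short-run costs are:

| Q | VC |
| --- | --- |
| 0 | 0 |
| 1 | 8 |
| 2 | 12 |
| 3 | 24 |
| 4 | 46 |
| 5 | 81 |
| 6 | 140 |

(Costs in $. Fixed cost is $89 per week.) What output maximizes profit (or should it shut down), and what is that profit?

Compute π = P·Q − TC at each output: Q=0: -89; Q=1: -79; Q=2: -65; Q=3: -59; Q=4: -63; Q=5: -80; Q=6: -121.
Profit is maximized at Q = 3. AVC there is 24/3 = $8 ≤ P, so producing beats shutting down (which would give -$89).

Q = 3; profit = -$59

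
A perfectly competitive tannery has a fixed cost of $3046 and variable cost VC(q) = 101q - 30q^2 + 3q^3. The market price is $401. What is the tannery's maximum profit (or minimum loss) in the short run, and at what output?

Profit = -$46 at q = 10

AVC = 101 - 30q + 3q^2; min AVC = $26 at q = 5. Since P = $401 ≥ min AVC, the firm produces.
MC = 101 - 60q + 9q^2. Setting P = MC and taking the root on the rising branch gives q* = 10.
TR = 401·10 = 4010. TC = 3046 + 1010 = 4056. Profit = 4010 − 4056 = -$46.
Shutting down would mean losing the fixed cost of $3046, so operating at a loss of $46 is better by $3000.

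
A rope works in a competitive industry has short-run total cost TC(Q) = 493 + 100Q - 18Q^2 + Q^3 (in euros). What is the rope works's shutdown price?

The firm shuts down when price falls below the minimum of average variable cost. AVC = VC/Q = 100 - 18Q + Q^2.
dAVC/dQ = -18 + 2Q = 0 gives Q = 9. min AVC = 100 - 18·9 + 9^2 = 19.
For P < €19 the firm produces nothing.

€19 per unit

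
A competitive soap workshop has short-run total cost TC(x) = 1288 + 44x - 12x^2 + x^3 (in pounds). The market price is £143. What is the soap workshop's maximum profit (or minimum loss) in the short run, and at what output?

AVC = 44 - 12x + x^2 has its minimum £8 at x = 6; price £143 clears that bar, so the firm operates.
MC = 44 - 24x + 3x^2. Setting P = MC and taking the root on the rising branch gives x* = 11.
TR = 143·11 = 1573. TC = 1288 + 363 = 1651. Profit = 1573 − 1651 = -£78.
By producing, the firm covers all variable cost plus £1210 of fixed cost; shutting down would lose the full £1288.

Profit = -£78 at x = 11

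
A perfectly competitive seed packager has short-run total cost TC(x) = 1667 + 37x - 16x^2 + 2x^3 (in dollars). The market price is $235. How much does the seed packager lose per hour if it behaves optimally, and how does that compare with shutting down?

AVC = 37 - 16x + 2x^2; min AVC = $5 at x = 4. Since P = $235 ≥ min AVC, the firm produces.
MC = 37 - 32x + 6x^2. Setting P = MC and taking the root on the rising branch gives x* = 9.
TR = 235·9 = 2115. TC = 1667 + 495 = 2162. Profit = 2115 − 2162 = -$47.
Shutting down would mean losing the fixed cost of $1667, so operating at a loss of $47 is better by $1620.

Profit = -$47 at x = 9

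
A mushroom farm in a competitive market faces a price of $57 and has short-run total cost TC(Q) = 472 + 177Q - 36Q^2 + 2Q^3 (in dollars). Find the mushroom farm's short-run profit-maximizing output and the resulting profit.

Profit = -$72 at Q = 10

AVC = 177 - 36Q + 2Q^2; min AVC = $15 at Q = 9. Since P = $57 ≥ min AVC, the firm produces.
With MC = 177 - 72Q + 6Q^2, P = MC on the upward-sloping part at Q* = 10.
TR = 57·10 = 570. TC = 472 + 170 = 642. Profit = 570 − 642 = -$72.
That loss of $72 beats the $472 the firm would lose by shutting down; producing recovers $400 of fixed cost.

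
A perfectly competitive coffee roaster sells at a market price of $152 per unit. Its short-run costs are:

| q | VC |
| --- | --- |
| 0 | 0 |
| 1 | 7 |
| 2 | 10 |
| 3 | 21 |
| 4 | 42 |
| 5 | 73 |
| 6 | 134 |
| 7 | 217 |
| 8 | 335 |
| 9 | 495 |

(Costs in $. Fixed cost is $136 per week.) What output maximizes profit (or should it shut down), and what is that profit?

q = 8; profit = $745

Compute π = P·q − TC at each output: q=0: -136; q=1: 9; q=2: 158; q=3: 299; q=4: 430; q=5: 551; q=6: 642; q=7: 711; q=8: 745; q=9: 737.
Profit is maximized at q = 8. AVC there is 335/8 = $41.88 ≤ P, so producing beats shutting down (which would give -$136).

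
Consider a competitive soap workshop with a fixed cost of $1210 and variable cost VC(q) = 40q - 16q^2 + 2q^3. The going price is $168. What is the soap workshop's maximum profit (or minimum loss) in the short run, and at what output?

AVC = 40 - 16q + 2q^2; min AVC = $8 at q = 4. Since P = $168 ≥ min AVC, the firm produces.
With MC = 40 - 32q + 6q^2, P = MC on the upward-sloping part at q* = 8.
TR = 168·8 = 1344. TC = 1210 + 320 = 1530. Profit = 1344 − 1530 = -$186.
Shutting down would mean losing the fixed cost of $1210, so operating at a loss of $186 is better by $1024.

Profit = -$186 at q = 8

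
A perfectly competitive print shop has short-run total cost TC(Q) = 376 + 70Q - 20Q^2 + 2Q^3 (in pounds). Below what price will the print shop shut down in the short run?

The firm shuts down when price falls below the minimum of average variable cost. AVC = VC/Q = 70 - 20Q + 2Q^2.
dAVC/dQ = -20 + 4Q = 0 gives Q = 5. min AVC = 70 - 20·5 + 2·5^2 = 20.
The firm shuts down for any P below £20.

£20 per unit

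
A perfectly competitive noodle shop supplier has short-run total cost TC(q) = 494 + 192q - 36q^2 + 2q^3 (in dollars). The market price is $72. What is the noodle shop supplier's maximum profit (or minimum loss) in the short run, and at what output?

AVC = 192 - 36q + 2q^2 has its minimum $30 at q = 9; price $72 clears that bar, so the firm operates.
MC = 192 - 72q + 6q^2. Setting P = MC and taking the root on the rising branch gives q* = 10.
TR = 72·10 = 720. TC = 494 + 320 = 814. Profit = 720 − 814 = -$94.
That loss of $94 beats the $494 the firm would lose by shutting down; producing recovers $400 of fixed cost.

Profit = -$94 at q = 10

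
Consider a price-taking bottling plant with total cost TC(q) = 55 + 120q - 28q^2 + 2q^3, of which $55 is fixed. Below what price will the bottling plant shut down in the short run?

$22 per unit

The firm shuts down when price falls below the minimum of average variable cost. AVC = VC/q = 120 - 28q + 2q^2.
dAVC/dq = -28 + 4q = 0 gives q = 7. min AVC = 120 - 28·7 + 2·7^2 = 22.
For P < $22 the firm produces nothing.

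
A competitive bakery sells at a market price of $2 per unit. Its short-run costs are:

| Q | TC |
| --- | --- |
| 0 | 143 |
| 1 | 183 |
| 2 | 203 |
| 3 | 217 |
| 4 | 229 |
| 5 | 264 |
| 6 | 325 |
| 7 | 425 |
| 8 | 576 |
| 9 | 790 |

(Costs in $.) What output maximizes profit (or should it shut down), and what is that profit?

Q = 0 (shut down); profit = -$143

Compute π = P·Q − TC at each output: Q=0: -143; Q=1: -181; Q=2: -199; Q=3: -211; Q=4: -221; Q=5: -254; Q=6: -313; Q=7: -411; Q=8: -560; Q=9: -772.
Profit is highest at Q = 0. Equivalently, the lowest AVC in the table is 86/4 ≈ $21.50 at Q = 4, and P = $2 falls below it — price never covers variable cost, so the firm shuts down and loses only its fixed cost.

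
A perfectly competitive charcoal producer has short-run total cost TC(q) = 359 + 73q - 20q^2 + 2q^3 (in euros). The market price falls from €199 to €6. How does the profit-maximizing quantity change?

MC = 73 - 40q + 6q^2; the shutdown threshold is min AVC = €23 (at q = 5).
At P = €199 ≥ min AVC, set P = MC on the rising branch: q = 9.
At P = €6 < min AVC = €23, price no longer covers variable cost at any output, so the firm shuts down: q = 0.

Output falls from 9 to 0 (the firm shuts down)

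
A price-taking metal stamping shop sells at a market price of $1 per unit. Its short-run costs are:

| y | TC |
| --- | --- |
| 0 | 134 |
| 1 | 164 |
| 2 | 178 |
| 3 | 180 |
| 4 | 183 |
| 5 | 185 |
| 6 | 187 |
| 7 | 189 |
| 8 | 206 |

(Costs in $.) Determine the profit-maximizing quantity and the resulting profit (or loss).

Profit at each row (π = 1y − TC): y=0: -134; y=1: -163; y=2: -176; y=3: -177; y=4: -179; y=5: -180; y=6: -181; y=7: -182; y=8: -198.
Profit is highest at y = 0. Equivalently, the lowest AVC in the table is 55/7 ≈ $7.86 at y = 7, and P = $1 falls below it — price never covers variable cost, so the firm shuts down and loses only its fixed cost.

y = 0 (shut down); profit = -$134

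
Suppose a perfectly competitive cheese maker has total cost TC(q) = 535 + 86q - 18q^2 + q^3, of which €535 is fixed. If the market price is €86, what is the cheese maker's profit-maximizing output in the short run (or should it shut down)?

From TC, MC = TC'(q) = 86 - 36q + 3q^2 and AVC = VC/q = 86 - 18q + q^2.
AVC is minimized where dAVC/dq = -18 + 2q = 0, at q = 9; min AVC = 86 - 18·9 + 9^2 = €5.
Because €86 ≥ €5, revenue can cover variable cost; the firm operates.
Solving P = MC: -36q + 3q^2 = 0 ⇒ q = 0 or 12. On the upward-sloping branch, q* = 12.
Check: AVC at q = 12 is €14 ≤ P, so revenue covers variable cost.
Profit = P·q − TC = 86·12 − 703 = €329.

Produce at q = 12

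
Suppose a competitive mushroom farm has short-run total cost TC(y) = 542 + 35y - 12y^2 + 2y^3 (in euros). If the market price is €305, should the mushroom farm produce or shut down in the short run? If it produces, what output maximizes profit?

From TC, MC = TC'(y) = 35 - 24y + 6y^2 and AVC = VC/y = 35 - 12y + 2y^2.
The AVC parabola has its vertex at y = 12/4 = 3, where AVC = 35 - 12·3 + 2·3^2 = €17.
P = €305 exceeds min AVC = €17, so the firm stays open.
Solving P = MC: -270 - 24y + 6y^2 = 0 ⇒ y = -5 or 9. On the upward-sloping branch, y* = 9.
Check: AVC at y = 9 is €89 ≤ P, so revenue covers variable cost.
Profit = P·y − TC = 305·9 − 1343 = €1402.

Produce at y = 9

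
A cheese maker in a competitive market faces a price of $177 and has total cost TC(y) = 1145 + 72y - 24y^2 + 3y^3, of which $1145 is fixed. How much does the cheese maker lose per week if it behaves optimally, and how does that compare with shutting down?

AVC = 72 - 24y + 3y^2; min AVC = $24 at y = 4. Since P = $177 ≥ min AVC, the firm produces.
MC = 72 - 48y + 9y^2. Setting P = MC and taking the root on the rising branch gives y* = 7.
TR = 177·7 = 1239. TC = 1145 + 357 = 1502. Profit = 1239 − 1502 = -$263.
That loss of $263 beats the $1145 the firm would lose by shutting down; producing recovers $882 of fixed cost.

Profit = -$263 at y = 7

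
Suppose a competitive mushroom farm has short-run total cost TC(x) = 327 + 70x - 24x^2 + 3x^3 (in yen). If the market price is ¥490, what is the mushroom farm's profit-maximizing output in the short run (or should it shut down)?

Variable cost is VC = 70x - 24x^2 + 3x^3, so AVC = VC/x = 70 - 24x + 3x^2 and MC = dTC/dx = 70 - 48x + 9x^2.
AVC hits its minimum where MC = AVC, at x = 4, giving min AVC = 70 - 24·4 + 3·4^2 = ¥22.
P = ¥490 exceeds min AVC = ¥22, so the firm stays open.
Set P = MC: 490 = 70 - 48x + 9x^2 → -420 - 48x + 9x^2 = 0. The roots are x = -14/3 and x = 10; the profit-maximizing output is on the rising part of MC, so x* = 10.
Check: AVC at x = 10 is ¥130 ≤ P, so revenue covers variable cost.
Profit = P·x − TC = 490·10 − 1627 = ¥3273.

Produce at x = 10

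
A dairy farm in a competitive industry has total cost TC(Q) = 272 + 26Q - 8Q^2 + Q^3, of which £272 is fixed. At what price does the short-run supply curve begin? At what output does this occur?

The firm shuts down when price falls below the minimum of average variable cost. AVC = VC/Q = 26 - 8Q + Q^2.
At the minimum of AVC, MC = AVC. MC = 26 - 16Q + 3Q^2; setting MC = AVC gives 2Q^2 - 8Q = 0, so Q = 4. min AVC = 10.
The firm shuts down for any P below £10.

£10 per unit, at Q = 4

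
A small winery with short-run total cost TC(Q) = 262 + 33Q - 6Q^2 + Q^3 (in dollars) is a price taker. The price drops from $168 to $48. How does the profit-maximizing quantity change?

AVC = 33 - 6Q + Q^2, minimized at Q = 3 where min AVC = $24. MC = 33 - 12Q + 3Q^2.
With P = $168 above the shutdown price, P = MC gives Q = 9.
At P = $48 ≥ min AVC, set P = MC: Q = 5. The firm stays open but cuts output.

Output falls from 9 to 5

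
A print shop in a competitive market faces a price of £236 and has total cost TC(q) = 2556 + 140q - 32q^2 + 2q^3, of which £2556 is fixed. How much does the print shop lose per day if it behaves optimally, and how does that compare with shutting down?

AVC = 140 - 32q + 2q^2 has its minimum £12 at q = 8; price £236 clears that bar, so the firm operates.
MC = 140 - 64q + 6q^2. Setting P = MC and taking the root on the rising branch gives q* = 12.
TR = 236·12 = 2832. TC = 2556 + 528 = 3084. Profit = 2832 − 3084 = -£252.
By producing, the firm covers all variable cost plus £2304 of fixed cost; shutting down would lose the full £2556.

Profit = -£252 at q = 12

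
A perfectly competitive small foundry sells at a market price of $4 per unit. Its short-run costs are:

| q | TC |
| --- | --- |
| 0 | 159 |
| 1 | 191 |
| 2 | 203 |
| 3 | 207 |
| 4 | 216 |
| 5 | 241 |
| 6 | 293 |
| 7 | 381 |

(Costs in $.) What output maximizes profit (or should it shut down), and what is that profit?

q = 0 (shut down); profit = -$159

Tabulate TR − TC: q=0: -159; q=1: -187; q=2: -195; q=3: -195; q=4: -200; q=5: -221; q=6: -269; q=7: -353.
Profit is highest at q = 0. Equivalently, the lowest AVC in the table is 57/4 ≈ $14.25 at q = 4, and P = $4 falls below it — price never covers variable cost, so the firm shuts down and loses only its fixed cost.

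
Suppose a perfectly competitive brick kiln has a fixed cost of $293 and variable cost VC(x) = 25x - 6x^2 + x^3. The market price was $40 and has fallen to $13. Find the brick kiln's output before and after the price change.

MC = 25 - 12x + 3x^2; the shutdown threshold is min AVC = $16 (at x = 3).
With P = $40 above the shutdown price, P = MC gives x = 5.
At P = $13 < min AVC = $16, price no longer covers variable cost at any output, so the firm shuts down: x = 0.

Output falls from 5 to 0 (the firm shuts down)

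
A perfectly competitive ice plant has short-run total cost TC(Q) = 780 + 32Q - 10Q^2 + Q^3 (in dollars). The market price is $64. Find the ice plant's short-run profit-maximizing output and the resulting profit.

Profit = -$396 at Q = 8

AVC = 32 - 10Q + Q^2 has its minimum $7 at Q = 5; price $64 clears that bar, so the firm operates.
With MC = 32 - 20Q + 3Q^2, P = MC on the upward-sloping part at Q* = 8.
TR = 64·8 = 512. TC = 780 + 128 = 908. Profit = 512 − 908 = -$396.
By producing, the firm covers all variable cost plus $384 of fixed cost; shutting down would lose the full $780.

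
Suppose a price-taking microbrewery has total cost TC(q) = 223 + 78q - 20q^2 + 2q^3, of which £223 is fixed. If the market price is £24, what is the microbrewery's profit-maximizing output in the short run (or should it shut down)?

Shut down

Variable cost is VC = 78q - 20q^2 + 2q^3, so AVC = VC/q = 78 - 20q + 2q^2 and MC = dTC/dq = 78 - 40q + 6q^2.
AVC hits its minimum where MC = AVC, at q = 5, giving min AVC = 78 - 20·5 + 2·5^2 = £28.
With P < min AVC (£24 < £28), every unit sold adds to the loss.
Best response: produce nothing and absorb the £223 fixed cost.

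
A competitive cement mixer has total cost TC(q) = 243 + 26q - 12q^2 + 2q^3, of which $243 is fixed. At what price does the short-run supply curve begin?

$8 per unit

The firm shuts down when price falls below the minimum of average variable cost. AVC = VC/q = 26 - 12q + 2q^2.
At the minimum of AVC, MC = AVC. MC = 26 - 24q + 6q^2; setting MC = AVC gives 4q^2 - 12q = 0, so q = 3. min AVC = 8.
The firm shuts down for any P below $8.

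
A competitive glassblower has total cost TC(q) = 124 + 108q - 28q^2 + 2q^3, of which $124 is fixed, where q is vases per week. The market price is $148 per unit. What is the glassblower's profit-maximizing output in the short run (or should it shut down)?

Produce at q = 10

Strip out fixed cost: VC = 108q - 28q^2 + 2q^3. Then AVC = 108 - 28q + 2q^2 and MC = 108 - 56q + 6q^2.
The AVC parabola has its vertex at q = 28/4 = 7, where AVC = 108 - 28·7 + 2·7^2 = $10.
Because $148 ≥ $10, revenue can cover variable cost; the firm operates.
Solving P = MC: -40 - 56q + 6q^2 = 0 ⇒ q = -2/3 or 10. On the upward-sloping branch, q* = 10.
Check: AVC at q = 10 is $28 ≤ P, so revenue covers variable cost.
Profit = P·q − TC = 148·10 − 404 = $1076.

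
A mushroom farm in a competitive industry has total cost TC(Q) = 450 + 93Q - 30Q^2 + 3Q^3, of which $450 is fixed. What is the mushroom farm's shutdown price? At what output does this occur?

The shutdown price is the minimum of AVC. VC = 93Q - 30Q^2 + 3Q^3, so AVC = 93 - 30Q + 3Q^2.
At the minimum of AVC, MC = AVC. MC = 93 - 60Q + 9Q^2; setting MC = AVC gives 6Q^2 - 30Q = 0, so Q = 5. min AVC = 18.
The firm shuts down for any P below $18.

$18 per unit, at Q = 5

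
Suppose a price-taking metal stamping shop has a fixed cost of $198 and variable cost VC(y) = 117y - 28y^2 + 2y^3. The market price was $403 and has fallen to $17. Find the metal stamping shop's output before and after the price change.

MC = 117 - 56y + 6y^2; the shutdown threshold is min AVC = $19 (at y = 7).
With P = $403 above the shutdown price, P = MC gives y = 13.
At P = $17 < min AVC = $19, price no longer covers variable cost at any output, so the firm shuts down: y = 0.

Output falls from 13 to 0 (the firm shuts down)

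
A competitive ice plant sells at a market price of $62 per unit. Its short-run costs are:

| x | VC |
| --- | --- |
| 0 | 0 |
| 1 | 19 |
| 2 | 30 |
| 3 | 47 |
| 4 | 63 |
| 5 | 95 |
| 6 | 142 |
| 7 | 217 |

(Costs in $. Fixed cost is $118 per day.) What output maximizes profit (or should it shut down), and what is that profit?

Profit at each row (π = 62x − TC): x=0: -118; x=1: -75; x=2: -24; x=3: 21; x=4: 67; x=5: 97; x=6: 112; x=7: 99.
Profit is maximized at x = 6. AVC there is 142/6 = $23.67 ≤ P, so producing beats shutting down (which would give -$118).

x = 6; profit = $112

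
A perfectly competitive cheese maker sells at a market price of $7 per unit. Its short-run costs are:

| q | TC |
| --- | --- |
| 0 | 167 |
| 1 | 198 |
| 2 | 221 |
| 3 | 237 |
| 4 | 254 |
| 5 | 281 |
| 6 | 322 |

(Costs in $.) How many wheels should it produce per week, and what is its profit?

q = 0 (shut down); profit = -$167

Profit at each row (π = 7q − TC): q=0: -167; q=1: -191; q=2: -207; q=3: -216; q=4: -226; q=5: -246; q=6: -280.
Profit is highest at q = 0. Equivalently, the lowest AVC in the table is 87/4 ≈ $21.75 at q = 4, and P = $7 falls below it — price never covers variable cost, so the firm shuts down and loses only its fixed cost.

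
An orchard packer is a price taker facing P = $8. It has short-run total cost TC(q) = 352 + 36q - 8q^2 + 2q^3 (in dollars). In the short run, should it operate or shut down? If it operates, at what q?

Shut down

Strip out fixed cost: VC = 36q - 8q^2 + 2q^3. Then AVC = 36 - 8q + 2q^2 and MC = 36 - 16q + 6q^2.
The AVC parabola has its vertex at q = 8/4 = 2, where AVC = 36 - 8·2 + 2·2^2 = $28.
With P < min AVC ($8 < $28), every unit sold adds to the loss.
Best response: produce nothing and absorb the $352 fixed cost.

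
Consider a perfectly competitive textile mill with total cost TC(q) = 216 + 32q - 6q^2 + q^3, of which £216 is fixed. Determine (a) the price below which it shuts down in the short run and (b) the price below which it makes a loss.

Shutdown price = £23; break-even price = £68

Shutdown price = min AVC. AVC = 32 - 6q + q^2, with vertex at q = 3 and minimum £23.
ATC = 216/q + 32 - 6q + q^2. Setting dATC/dq = −216/q^2 − 6 + 2q = 0 gives q = 6 (since 2·6^3 − 6·6^2 = 216).
min ATC = 216/6 + 32 − 6·6 + 6^2 = £68. That is the break-even price.
Between these two prices the firm operates at a loss; above £68 it earns a profit.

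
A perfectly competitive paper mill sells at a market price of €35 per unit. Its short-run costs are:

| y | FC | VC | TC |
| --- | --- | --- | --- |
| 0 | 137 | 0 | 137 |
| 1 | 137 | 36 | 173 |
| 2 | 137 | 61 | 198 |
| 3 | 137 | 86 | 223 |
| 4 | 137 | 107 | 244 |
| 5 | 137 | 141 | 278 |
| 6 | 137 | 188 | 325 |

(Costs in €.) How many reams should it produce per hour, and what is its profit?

Profit at each row (π = 35y − TC): y=0: -137; y=1: -138; y=2: -128; y=3: -118; y=4: -104; y=5: -103; y=6: -115.
Profit is maximized at y = 5. AVC there is 141/5 = €28.20 ≤ P, so producing beats shutting down (which would give -€137).

y = 5; profit = -€103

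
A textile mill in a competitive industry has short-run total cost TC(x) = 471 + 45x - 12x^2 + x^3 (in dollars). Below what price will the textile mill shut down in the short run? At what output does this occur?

$9 per unit, at x = 6

The firm shuts down when price falls below the minimum of average variable cost. AVC = VC/x = 45 - 12x + x^2.
dAVC/dx = -12 + 2x = 0 gives x = 6. min AVC = 45 - 12·6 + 6^2 = 9.
For P < $9 the firm produces nothing.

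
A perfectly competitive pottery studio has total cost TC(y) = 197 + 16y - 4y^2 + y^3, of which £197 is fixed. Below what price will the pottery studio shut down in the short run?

£12 per unit

Short-run supply begins at min AVC. From VC = 16y - 4y^2 + y^3, AVC = 16 - 4y + y^2.
dAVC/dy = -4 + 2y = 0 gives y = 2. min AVC = 16 - 4·2 + 2^2 = 12.
The firm shuts down for any P below £12.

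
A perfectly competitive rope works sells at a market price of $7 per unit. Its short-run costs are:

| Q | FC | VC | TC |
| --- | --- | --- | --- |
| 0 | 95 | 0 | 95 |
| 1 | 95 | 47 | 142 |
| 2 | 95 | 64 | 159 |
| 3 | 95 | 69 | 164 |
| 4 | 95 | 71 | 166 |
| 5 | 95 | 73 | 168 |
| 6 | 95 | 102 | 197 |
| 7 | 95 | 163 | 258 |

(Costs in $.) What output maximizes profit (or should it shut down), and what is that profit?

Tabulate TR − TC: Q=0: -95; Q=1: -135; Q=2: -145; Q=3: -143; Q=4: -138; Q=5: -133; Q=6: -155; Q=7: -209.
Profit is highest at Q = 0. Equivalently, the lowest AVC in the table is 73/5 ≈ $14.60 at Q = 5, and P = $7 falls below it — price never covers variable cost, so the firm shuts down and loses only its fixed cost.

Q = 0 (shut down); profit = -$95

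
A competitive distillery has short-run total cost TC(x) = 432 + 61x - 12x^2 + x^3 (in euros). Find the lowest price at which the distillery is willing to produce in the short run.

€25 per unit

The shutdown price is the minimum of AVC. VC = 61x - 12x^2 + x^3, so AVC = 61 - 12x + x^2.
dAVC/dx = -12 + 2x = 0 gives x = 6. min AVC = 61 - 12·6 + 6^2 = 25.
So the shutdown price is €25.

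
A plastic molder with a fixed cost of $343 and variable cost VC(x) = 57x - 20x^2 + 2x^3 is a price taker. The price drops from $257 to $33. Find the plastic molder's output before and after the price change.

Output falls from 10 to 6

AVC = 57 - 20x + 2x^2, minimized at x = 5 where min AVC = $7. MC = 57 - 40x + 6x^2.
At P = $257 ≥ min AVC, set P = MC on the rising branch: x = 10.
At P = $33 ≥ min AVC, set P = MC: x = 6. The firm stays open but cuts output.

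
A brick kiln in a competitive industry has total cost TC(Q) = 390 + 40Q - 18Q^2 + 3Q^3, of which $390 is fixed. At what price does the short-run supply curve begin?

The firm shuts down when price falls below the minimum of average variable cost. AVC = VC/Q = 40 - 18Q + 3Q^2.
dAVC/dQ = -18 + 6Q = 0 gives Q = 3. min AVC = 40 - 18·3 + 3·3^2 = 13.
For P < $13 the firm produces nothing.

$13 per unit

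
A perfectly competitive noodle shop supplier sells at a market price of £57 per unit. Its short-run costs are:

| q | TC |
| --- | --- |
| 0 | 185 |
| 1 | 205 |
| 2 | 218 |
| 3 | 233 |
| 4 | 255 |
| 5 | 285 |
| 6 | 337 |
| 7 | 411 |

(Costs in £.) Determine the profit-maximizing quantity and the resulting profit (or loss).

Tabulate TR − TC: q=0: -185; q=1: -148; q=2: -104; q=3: -62; q=4: -27; q=5: 0; q=6: 5; q=7: -12.
Profit is maximized at q = 6. AVC there is 152/6 = £25.33 ≤ P, so producing beats shutting down (which would give -£185).

q = 6; profit = £5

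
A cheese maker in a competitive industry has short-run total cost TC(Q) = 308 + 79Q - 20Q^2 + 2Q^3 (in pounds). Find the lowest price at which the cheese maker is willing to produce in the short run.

£29 per unit

The firm shuts down when price falls below the minimum of average variable cost. AVC = VC/Q = 79 - 20Q + 2Q^2.
At the minimum of AVC, MC = AVC. MC = 79 - 40Q + 6Q^2; setting MC = AVC gives 4Q^2 - 20Q = 0, so Q = 5. min AVC = 29.
The firm shuts down for any P below £29.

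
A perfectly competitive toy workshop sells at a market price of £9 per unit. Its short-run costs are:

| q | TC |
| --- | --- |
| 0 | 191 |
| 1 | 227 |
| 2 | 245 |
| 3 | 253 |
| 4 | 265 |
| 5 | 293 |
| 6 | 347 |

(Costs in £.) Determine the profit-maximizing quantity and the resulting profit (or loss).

Profit at each row (π = 9q − TC): q=0: -191; q=1: -218; q=2: -227; q=3: -226; q=4: -229; q=5: -248; q=6: -293.
Profit is highest at q = 0. Equivalently, the lowest AVC in the table is 74/4 ≈ £18.50 at q = 4, and P = £9 falls below it — price never covers variable cost, so the firm shuts down and loses only its fixed cost.

q = 0 (shut down); profit = -£191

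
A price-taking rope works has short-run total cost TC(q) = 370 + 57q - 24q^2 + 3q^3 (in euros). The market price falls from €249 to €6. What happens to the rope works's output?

AVC = 57 - 24q + 3q^2, minimized at q = 4 where min AVC = €9. MC = 57 - 48q + 9q^2.
With P = €249 above the shutdown price, P = MC gives q = 8.
At P = €6 < min AVC = €9, price no longer covers variable cost at any output, so the firm shuts down: q = 0.

Output falls from 8 to 0 (the firm shuts down)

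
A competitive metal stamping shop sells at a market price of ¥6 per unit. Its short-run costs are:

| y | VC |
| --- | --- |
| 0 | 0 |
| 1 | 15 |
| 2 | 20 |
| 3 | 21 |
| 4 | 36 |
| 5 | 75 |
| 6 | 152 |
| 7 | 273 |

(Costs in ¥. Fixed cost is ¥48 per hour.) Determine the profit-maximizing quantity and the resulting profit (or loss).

y = 0 (shut down); profit = -¥48

Profit at each row (π = 6y − TC): y=0: -48; y=1: -57; y=2: -56; y=3: -51; y=4: -60; y=5: -93; y=6: -164; y=7: -279.
Profit is highest at y = 0. Equivalently, the lowest AVC in the table is 21/3 ≈ ¥7 at y = 3, and P = ¥6 falls below it — price never covers variable cost, so the firm shuts down and loses only its fixed cost.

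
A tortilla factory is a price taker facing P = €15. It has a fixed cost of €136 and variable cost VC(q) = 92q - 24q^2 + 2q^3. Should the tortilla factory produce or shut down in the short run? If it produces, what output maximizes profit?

Strip out fixed cost: VC = 92q - 24q^2 + 2q^3. Then AVC = 92 - 24q + 2q^2 and MC = 92 - 48q + 6q^2.
AVC is minimized where dAVC/dq = -24 + 4q = 0, at q = 6; min AVC = 92 - 24·6 + 2·6^2 = €20.
Since P = €15 < min AVC = €20, price fails to cover variable cost at any output.
Shutting down limits the loss to fixed cost, €136.

Shut down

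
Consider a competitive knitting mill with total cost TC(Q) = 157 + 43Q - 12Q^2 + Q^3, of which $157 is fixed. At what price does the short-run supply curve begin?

$7 per unit

The shutdown price is the minimum of AVC. VC = 43Q - 12Q^2 + Q^3, so AVC = 43 - 12Q + Q^2.
At the minimum of AVC, MC = AVC. MC = 43 - 24Q + 3Q^2; setting MC = AVC gives 2Q^2 - 12Q = 0, so Q = 6. min AVC = 7.
The firm shuts down for any P below $7.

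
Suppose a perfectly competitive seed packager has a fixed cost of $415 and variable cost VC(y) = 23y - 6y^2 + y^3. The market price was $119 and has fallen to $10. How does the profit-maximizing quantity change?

AVC = 23 - 6y + y^2, minimized at y = 3 where min AVC = $14. MC = 23 - 12y + 3y^2.
With P = $119 above the shutdown price, P = MC gives y = 8.
At P = $10 < min AVC = $14, price no longer covers variable cost at any output, so the firm shuts down: y = 0.

Output falls from 8 to 0 (the firm shuts down)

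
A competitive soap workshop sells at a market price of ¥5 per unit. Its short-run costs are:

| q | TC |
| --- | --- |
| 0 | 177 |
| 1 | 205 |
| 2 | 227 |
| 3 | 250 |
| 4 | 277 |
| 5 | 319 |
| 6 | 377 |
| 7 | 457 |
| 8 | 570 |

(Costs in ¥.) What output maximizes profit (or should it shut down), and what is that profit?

q = 0 (shut down); profit = -¥177

Compute π = P·q − TC at each output: q=0: -177; q=1: -200; q=2: -217; q=3: -235; q=4: -257; q=5: -294; q=6: -347; q=7: -422; q=8: -530.
Profit is highest at q = 0. Equivalently, the lowest AVC in the table is 73/3 ≈ ¥24.33 at q = 3, and P = ¥5 falls below it — price never covers variable cost, so the firm shuts down and loses only its fixed cost.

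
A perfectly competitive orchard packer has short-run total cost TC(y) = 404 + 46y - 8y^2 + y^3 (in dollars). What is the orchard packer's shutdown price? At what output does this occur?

$30 per unit, at y = 4

The shutdown price is the minimum of AVC. VC = 46y - 8y^2 + y^3, so AVC = 46 - 8y + y^2.
At the minimum of AVC, MC = AVC. MC = 46 - 16y + 3y^2; setting MC = AVC gives 2y^2 - 8y = 0, so y = 4. min AVC = 30.
For P < $30 the firm produces nothing.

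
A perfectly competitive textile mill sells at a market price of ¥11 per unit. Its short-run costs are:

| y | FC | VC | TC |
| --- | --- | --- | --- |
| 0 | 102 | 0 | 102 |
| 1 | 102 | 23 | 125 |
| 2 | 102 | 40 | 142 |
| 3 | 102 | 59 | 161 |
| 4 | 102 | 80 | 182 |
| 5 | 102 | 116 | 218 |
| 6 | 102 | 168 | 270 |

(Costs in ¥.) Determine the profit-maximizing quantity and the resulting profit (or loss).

y = 0 (shut down); profit = -¥102

Tabulate TR − TC: y=0: -102; y=1: -114; y=2: -120; y=3: -128; y=4: -138; y=5: -163; y=6: -204.
Profit is highest at y = 0. Equivalently, the lowest AVC in the table is 59/3 ≈ ¥19.67 at y = 3, and P = ¥11 falls below it — price never covers variable cost, so the firm shuts down and loses only its fixed cost.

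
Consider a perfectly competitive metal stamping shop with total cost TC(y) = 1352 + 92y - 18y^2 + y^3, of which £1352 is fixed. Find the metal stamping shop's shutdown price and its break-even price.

AVC = 92 - 18y + y^2; minimized at y = 9, giving min AVC = £11. That is the shutdown price.
ATC = 1352/y + 92 - 18y + y^2. Setting dATC/dy = −1352/y^2 − 18 + 2y = 0 gives y = 13 (since 2·13^3 − 18·13^2 = 1352).
min ATC = 1352/13 + 92 − 18·13 + 13^2 = £131. That is the break-even price.
Between these two prices the firm operates at a loss; above £131 it earns a profit.

Shutdown price = £11; break-even price = £131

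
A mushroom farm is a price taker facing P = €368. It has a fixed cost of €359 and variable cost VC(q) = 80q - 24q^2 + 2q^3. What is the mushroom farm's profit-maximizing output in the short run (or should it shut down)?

Variable cost is VC = 80q - 24q^2 + 2q^3, so AVC = VC/q = 80 - 24q + 2q^2 and MC = dTC/dq = 80 - 48q + 6q^2.
AVC hits its minimum where MC = AVC, at q = 6, giving min AVC = 80 - 24·6 + 2·6^2 = €8.
P = €368 exceeds min AVC = €8, so the firm stays open.
Solving P = MC: -288 - 48q + 6q^2 = 0 ⇒ q = -4 or 12. On the upward-sloping branch, q* = 12.
Check: AVC at q = 12 is €80 ≤ P, so revenue covers variable cost.
Profit = P·q − TC = 368·12 − 1319 = €3097.

Produce at q = 12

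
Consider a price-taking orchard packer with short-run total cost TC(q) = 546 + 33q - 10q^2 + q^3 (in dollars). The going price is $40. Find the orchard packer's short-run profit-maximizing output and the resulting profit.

AVC = 33 - 10q + q^2 has its minimum $8 at q = 5; price $40 clears that bar, so the firm operates.
MC = 33 - 20q + 3q^2. Setting P = MC and taking the root on the rising branch gives q* = 7.
TR = 40·7 = 280. TC = 546 + 84 = 630. Profit = 280 − 630 = -$350.
By producing, the firm covers all variable cost plus $196 of fixed cost; shutting down would lose the full $546.

Profit = -$350 at q = 7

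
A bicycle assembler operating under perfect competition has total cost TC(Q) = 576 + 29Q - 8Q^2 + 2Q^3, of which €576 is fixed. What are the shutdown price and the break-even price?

AVC = 29 - 8Q + 2Q^2; minimized at Q = 2, giving min AVC = €21. That is the shutdown price.
ATC = 576/Q + 29 - 8Q + 2Q^2. Setting dATC/dQ = −576/Q^2 − 8 + 4Q = 0 gives Q = 6 (since 4·6^3 − 8·6^2 = 576).
min ATC = 576/6 + 29 − 8·6 + 2·6^2 = €149. That is the break-even price.
For €21 ≤ P < €149 the firm produces at a loss; below €21 it shuts down.

Shutdown price = €21; break-even price = €149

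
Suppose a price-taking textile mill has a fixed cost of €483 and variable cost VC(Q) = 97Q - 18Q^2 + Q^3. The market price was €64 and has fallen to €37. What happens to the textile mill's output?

AVC = 97 - 18Q + Q^2, minimized at Q = 9 where min AVC = €16. MC = 97 - 36Q + 3Q^2.
At P = €64 ≥ min AVC, set P = MC on the rising branch: Q = 11.
At P = €37 ≥ min AVC, set P = MC: Q = 10. The firm stays open but cuts output.

Output falls from 11 to 10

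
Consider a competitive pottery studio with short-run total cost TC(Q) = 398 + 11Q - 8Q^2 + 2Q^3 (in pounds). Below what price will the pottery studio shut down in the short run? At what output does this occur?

£3 per unit, at Q = 2

The shutdown price is the minimum of AVC. VC = 11Q - 8Q^2 + 2Q^3, so AVC = 11 - 8Q + 2Q^2.
At the minimum of AVC, MC = AVC. MC = 11 - 16Q + 6Q^2; setting MC = AVC gives 4Q^2 - 8Q = 0, so Q = 2. min AVC = 3.
For P < £3 the firm produces nothing.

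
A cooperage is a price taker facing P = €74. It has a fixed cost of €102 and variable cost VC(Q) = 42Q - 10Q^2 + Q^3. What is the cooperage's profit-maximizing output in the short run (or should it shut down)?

From TC, MC = TC'(Q) = 42 - 20Q + 3Q^2 and AVC = VC/Q = 42 - 10Q + Q^2.
The AVC parabola has its vertex at Q = 10/2 = 5, where AVC = 42 - 10·5 + 5^2 = €17.
P = €74 exceeds min AVC = €17, so the firm stays open.
Set P = MC: 74 = 42 - 20Q + 3Q^2 → -32 - 20Q + 3Q^2 = 0. The roots are Q = -4/3 and Q = 8; the profit-maximizing output is on the rising part of MC, so Q* = 8.
Check: AVC at Q = 8 is €26 ≤ P, so revenue covers variable cost.
Profit = P·Q − TC = 74·8 − 310 = €282.

Produce at Q = 8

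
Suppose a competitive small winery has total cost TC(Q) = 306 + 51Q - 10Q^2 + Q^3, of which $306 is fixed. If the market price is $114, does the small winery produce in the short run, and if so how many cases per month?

Variable cost is VC = 51Q - 10Q^2 + Q^3, so AVC = VC/Q = 51 - 10Q + Q^2 and MC = dTC/dQ = 51 - 20Q + 3Q^2.
The AVC parabola has its vertex at Q = 10/2 = 5, where AVC = 51 - 10·5 + 5^2 = $26.
P = $114 exceeds min AVC = $26, so the firm stays open.
Set P = MC: 114 = 51 - 20Q + 3Q^2 → -63 - 20Q + 3Q^2 = 0. The roots are Q = -7/3 and Q = 9; the profit-maximizing output is on the rising part of MC, so Q* = 9.
Check: AVC at Q = 9 is $42 ≤ P, so revenue covers variable cost.
Profit = P·Q − TC = 114·9 − 684 = $342.

Produce at Q = 9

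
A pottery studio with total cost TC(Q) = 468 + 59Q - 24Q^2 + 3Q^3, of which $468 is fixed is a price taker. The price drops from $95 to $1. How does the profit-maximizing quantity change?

AVC = 59 - 24Q + 3Q^2, minimized at Q = 4 where min AVC = $11. MC = 59 - 48Q + 9Q^2.
With P = $95 above the shutdown price, P = MC gives Q = 6.
At P = $1 < min AVC = $11, price no longer covers variable cost at any output, so the firm shuts down: Q = 0.

Output falls from 6 to 0 (the firm shuts down)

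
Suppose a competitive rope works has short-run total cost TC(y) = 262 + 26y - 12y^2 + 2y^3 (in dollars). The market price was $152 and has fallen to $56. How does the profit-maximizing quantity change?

AVC = 26 - 12y + 2y^2, minimized at y = 3 where min AVC = $8. MC = 26 - 24y + 6y^2.
At P = $152 ≥ min AVC, set P = MC on the rising branch: y = 7.
At P = $56 ≥ min AVC, set P = MC: y = 5. The firm stays open but cuts output.

Output falls from 7 to 5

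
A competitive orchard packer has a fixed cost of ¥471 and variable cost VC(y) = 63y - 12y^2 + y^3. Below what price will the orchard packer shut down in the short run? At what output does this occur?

Short-run supply begins at min AVC. From VC = 63y - 12y^2 + y^3, AVC = 63 - 12y + y^2.
At the minimum of AVC, MC = AVC. MC = 63 - 24y + 3y^2; setting MC = AVC gives 2y^2 - 12y = 0, so y = 6. min AVC = 27.
For P < ¥27 the firm produces nothing.

¥27 per unit, at y = 6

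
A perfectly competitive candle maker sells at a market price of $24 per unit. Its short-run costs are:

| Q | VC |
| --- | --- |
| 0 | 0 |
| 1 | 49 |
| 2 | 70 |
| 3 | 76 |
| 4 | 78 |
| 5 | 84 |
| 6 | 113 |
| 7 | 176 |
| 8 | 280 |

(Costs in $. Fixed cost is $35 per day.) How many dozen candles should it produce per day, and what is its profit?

Q = 5; profit = $1

Tabulate TR − TC: Q=0: -35; Q=1: -60; Q=2: -57; Q=3: -39; Q=4: -17; Q=5: 1; Q=6: -4; Q=7: -43; Q=8: -123.
Profit is maximized at Q = 5. AVC there is 84/5 = $16.80 ≤ P, so producing beats shutting down (which would give -$35).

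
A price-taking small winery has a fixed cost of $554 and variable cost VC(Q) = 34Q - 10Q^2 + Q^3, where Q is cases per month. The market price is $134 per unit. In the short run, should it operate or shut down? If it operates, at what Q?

Strip out fixed cost: VC = 34Q - 10Q^2 + Q^3. Then AVC = 34 - 10Q + Q^2 and MC = 34 - 20Q + 3Q^2.
The AVC parabola has its vertex at Q = 10/2 = 5, where AVC = 34 - 10·5 + 5^2 = $9.
P = $134 exceeds min AVC = $9, so the firm stays open.
P = MC gives -100 - 20Q + 3Q^2 = 0, with roots -10/3 and 10. Take the larger (rising MC): Q* = 10.
Check: AVC at Q = 10 is $34 ≤ P, so revenue covers variable cost.
Profit = P·Q − TC = 134·10 − 894 = $446.

Produce at Q = 10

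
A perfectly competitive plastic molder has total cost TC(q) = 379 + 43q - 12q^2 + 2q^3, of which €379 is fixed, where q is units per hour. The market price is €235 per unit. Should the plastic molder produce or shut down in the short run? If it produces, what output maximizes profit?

Strip out fixed cost: VC = 43q - 12q^2 + 2q^3. Then AVC = 43 - 12q + 2q^2 and MC = 43 - 24q + 6q^2.
AVC hits its minimum where MC = AVC, at q = 3, giving min AVC = 43 - 12·3 + 2·3^2 = €25.
Since P = €235 ≥ min AVC = €25, price covers variable cost and the firm should produce.
Set P = MC: 235 = 43 - 24q + 6q^2 → -192 - 24q + 6q^2 = 0. The roots are q = -4 and q = 8; the profit-maximizing output is on the rising part of MC, so q* = 8.
Check: AVC at q = 8 is €75 ≤ P, so revenue covers variable cost.
Profit = P·q − TC = 235·8 − 979 = €901.

Produce at q = 8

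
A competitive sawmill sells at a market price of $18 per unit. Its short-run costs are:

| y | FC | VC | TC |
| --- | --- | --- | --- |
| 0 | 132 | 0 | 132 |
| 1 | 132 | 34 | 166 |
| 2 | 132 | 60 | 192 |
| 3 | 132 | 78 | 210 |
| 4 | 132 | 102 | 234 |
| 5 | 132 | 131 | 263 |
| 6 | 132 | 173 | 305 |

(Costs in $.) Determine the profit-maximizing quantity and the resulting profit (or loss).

y = 0 (shut down); profit = -$132

Tabulate TR − TC: y=0: -132; y=1: -148; y=2: -156; y=3: -156; y=4: -162; y=5: -173; y=6: -197.
Profit is highest at y = 0. Equivalently, the lowest AVC in the table is 102/4 ≈ $25.50 at y = 4, and P = $18 falls below it — price never covers variable cost, so the firm shuts down and loses only its fixed cost.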